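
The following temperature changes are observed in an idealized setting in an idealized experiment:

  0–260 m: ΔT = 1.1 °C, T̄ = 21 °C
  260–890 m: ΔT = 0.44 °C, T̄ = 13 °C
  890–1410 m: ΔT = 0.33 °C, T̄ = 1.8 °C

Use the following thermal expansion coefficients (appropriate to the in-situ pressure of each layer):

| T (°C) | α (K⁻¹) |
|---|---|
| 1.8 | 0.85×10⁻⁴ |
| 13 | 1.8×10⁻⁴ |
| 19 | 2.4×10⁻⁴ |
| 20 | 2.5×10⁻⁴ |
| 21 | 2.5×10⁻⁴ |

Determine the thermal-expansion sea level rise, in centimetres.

13.6 cm of thermosteric rise

Layer 1 at 21 °C → α = 2.5×10⁻⁴ K⁻¹
Layer 2 at 13 °C → α = 1.8×10⁻⁴ K⁻¹
Layer 3 at 1.8 °C → α = 0.85×10⁻⁴ K⁻¹
0–260 m: 2.5×10⁻⁴ × 1.1 × 260 = 0.07150 m
260–890 m: 630 × 0.44 × 1.8×10⁻⁴ = 0.049896 m
890–1410 m: 0.85×10⁻⁴ × 0.33 × 520 = 0.014586 m
Δh = 0.07150 + 0.049896 + 0.014586 = 0.135982 m ≈ 13.6 cm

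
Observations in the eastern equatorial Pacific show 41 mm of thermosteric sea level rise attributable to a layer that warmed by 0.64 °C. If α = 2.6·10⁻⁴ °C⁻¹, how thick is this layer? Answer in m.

246 m

H = Δh/(αΔT) = 0.041 / (2.6×10⁻⁴ × 0.64) ≈ 246.4 m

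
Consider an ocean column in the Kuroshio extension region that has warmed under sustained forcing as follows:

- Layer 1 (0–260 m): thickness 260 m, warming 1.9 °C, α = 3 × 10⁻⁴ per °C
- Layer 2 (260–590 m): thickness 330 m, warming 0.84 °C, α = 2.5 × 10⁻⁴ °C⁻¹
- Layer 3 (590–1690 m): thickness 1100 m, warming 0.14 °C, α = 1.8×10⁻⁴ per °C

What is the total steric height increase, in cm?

0–260 m: 3×10⁻⁴ × 1.9 × 260 = 0.14820 m
2.5×10⁻⁴ × 0.84 × 330 = 0.06930 m
1100 × 0.14 × 1.8×10⁻⁴ = 0.02772 m
Δh = 0.14820 + 0.06930 + 0.02772 = 0.24522 m

Δh = 24.5 cm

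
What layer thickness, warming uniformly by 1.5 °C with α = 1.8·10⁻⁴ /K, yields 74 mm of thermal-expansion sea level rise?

H = Δh/(αΔT) = 0.074 / (1.8×10⁻⁴ × 1.5) ≈ 274.1 m

about 270 m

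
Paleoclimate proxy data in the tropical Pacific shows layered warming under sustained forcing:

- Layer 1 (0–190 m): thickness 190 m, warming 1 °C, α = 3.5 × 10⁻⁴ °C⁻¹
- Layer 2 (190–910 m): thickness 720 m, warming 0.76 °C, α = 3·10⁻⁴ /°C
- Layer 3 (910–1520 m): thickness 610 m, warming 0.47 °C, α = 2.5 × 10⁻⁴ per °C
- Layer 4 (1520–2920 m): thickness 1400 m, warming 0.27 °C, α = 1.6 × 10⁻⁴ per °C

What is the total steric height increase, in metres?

0.363 m

1 × 190 × 3.5×10⁻⁴ = 0.06650 m
720 × 0.76 × 3×10⁻⁴ = 0.16416 m
610 × 2.5×10⁻⁴ × 0.47 = 0.071675 m
Layer 4: 0.27 × 1.6×10⁻⁴ × 1400 = 0.06048 m
Δh = 0.06650 + 0.16416 + 0.071675 + 0.06048 = 0.362815 m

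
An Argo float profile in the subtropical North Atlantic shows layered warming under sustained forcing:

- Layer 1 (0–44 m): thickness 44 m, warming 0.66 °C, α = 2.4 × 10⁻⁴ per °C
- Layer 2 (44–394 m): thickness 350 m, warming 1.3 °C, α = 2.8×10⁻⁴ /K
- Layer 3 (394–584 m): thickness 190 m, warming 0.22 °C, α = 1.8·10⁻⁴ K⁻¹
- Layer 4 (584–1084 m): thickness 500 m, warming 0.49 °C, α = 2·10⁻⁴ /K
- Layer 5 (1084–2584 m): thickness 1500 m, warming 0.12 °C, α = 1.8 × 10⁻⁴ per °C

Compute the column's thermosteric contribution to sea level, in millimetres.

223 mm of thermosteric rise

0–44 m: 0.66 × 44 × 2.4×10⁻⁴ = 0.0069696 m
Layer 2: 1.3 × 350 × 2.8×10⁻⁴ = 0.12740 m
1.8×10⁻⁴ × 190 × 0.22 = 0.007524 m
584–1084 m: 500 × 2×10⁻⁴ × 0.49 = 0.04900 m
Layer 5: 0.12 × 1.8×10⁻⁴ × 1500 = 0.03240 m
Δh = 0.0069696 + 0.12740 + 0.007524 + 0.04900 + 0.03240 = 0.2232936 m ≈ 223 mm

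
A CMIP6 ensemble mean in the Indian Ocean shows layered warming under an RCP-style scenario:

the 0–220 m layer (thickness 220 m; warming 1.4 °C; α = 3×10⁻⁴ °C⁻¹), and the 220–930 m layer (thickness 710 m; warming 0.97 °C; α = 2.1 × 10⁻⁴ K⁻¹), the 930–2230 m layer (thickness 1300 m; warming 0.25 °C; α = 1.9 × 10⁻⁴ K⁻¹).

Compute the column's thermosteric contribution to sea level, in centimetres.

1.4 × 220 × 3×10⁻⁴ = 0.09240 m
Layer 2: 710 × 0.97 × 2.1×10⁻⁴ = 0.144627 m
0.25 × 1300 × 1.9×10⁻⁴ = 0.06175 m
Δh = 0.09240 + 0.144627 + 0.06175 = 0.298777 m ≈ 29.9 cm

Δh ≈ 29.9 cm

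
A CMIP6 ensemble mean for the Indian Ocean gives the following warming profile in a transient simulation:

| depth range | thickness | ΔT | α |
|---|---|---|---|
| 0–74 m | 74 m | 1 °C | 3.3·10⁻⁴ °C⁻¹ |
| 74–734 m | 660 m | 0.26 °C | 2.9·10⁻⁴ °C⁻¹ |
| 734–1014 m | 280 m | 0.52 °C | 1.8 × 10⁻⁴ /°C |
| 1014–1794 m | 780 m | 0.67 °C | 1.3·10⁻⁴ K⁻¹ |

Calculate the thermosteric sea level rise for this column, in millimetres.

0–74 m: 74 × 3.3×10⁻⁴ × 1 = 0.02442 m
74–734 m: 0.26 × 660 × 2.9×10⁻⁴ = 0.049764 m
734–1014 m: 1.8×10⁻⁴ × 280 × 0.52 = 0.026208 m
Layer 4: 1.3×10⁻⁴ × 0.67 × 780 = 0.067938 m
Δh = 0.02442 + 0.049764 + 0.026208 + 0.067938 = 0.16833 m

168 mm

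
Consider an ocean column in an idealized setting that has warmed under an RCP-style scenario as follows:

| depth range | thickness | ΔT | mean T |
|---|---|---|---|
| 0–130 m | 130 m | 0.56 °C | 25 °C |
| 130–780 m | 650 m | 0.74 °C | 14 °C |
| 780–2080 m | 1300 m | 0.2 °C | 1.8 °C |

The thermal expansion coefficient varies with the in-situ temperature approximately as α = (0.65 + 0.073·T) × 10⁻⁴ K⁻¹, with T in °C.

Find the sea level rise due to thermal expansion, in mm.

about 119 mm

Layer 1: α = (0.65 + 0.073×25)×10⁻⁴ = 2.475×10⁻⁴ K⁻¹
Layer 2: α = (0.65 + 0.073×14)×10⁻⁴ = 1.672×10⁻⁴ K⁻¹
Layer 3: α = (0.65 + 0.073×1.8)×10⁻⁴ = 0.7814×10⁻⁴ K⁻¹
0–130 m: 0.56 × 130 × 2.475×10⁻⁴ = 0.018018 m
130–780 m: 650 × 1.672×10⁻⁴ × 0.74 = 0.0804232 m
1300 × 0.7814×10⁻⁴ × 0.2 = 0.0203164 m
Δh = 0.018018 + 0.0804232 + 0.0203164 = 0.1187576 m ≈ 119 mm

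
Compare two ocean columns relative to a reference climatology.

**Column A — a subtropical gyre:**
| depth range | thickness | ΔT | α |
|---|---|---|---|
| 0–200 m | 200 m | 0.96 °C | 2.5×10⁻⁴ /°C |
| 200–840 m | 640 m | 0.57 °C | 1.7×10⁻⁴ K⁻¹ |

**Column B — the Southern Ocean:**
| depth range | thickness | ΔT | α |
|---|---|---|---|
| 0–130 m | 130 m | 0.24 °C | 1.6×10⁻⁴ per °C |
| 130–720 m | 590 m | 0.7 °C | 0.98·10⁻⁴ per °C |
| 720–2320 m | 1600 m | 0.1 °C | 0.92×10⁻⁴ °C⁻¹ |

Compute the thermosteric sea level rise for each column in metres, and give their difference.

A: 0.11 m; B: 0.060 m; difference 0.050 m

A 0–200 m: 2.5×10⁻⁴ × 200 × 0.96 = 0.04800 m
A 0.57 × 640 × 1.7×10⁻⁴ = 0.062016 m
A total: 0.110016 m
B Layer 1: 0.24 × 1.6×10⁻⁴ × 130 = 0.004992 m
B 0.7 × 590 × 0.98×10⁻⁴ = 0.040474 m
B 1600 × 0.92×10⁻⁴ × 0.1 = 0.01472 m
B total: 0.060186 m
Difference: 0.110016 − 0.060186 = 0.04983 m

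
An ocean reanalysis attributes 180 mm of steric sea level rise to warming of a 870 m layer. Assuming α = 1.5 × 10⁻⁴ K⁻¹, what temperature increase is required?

ΔT = Δh/(αH) = 0.18 / (1.5×10⁻⁴ × 870) ≈ 1.379 K

about 1.4 K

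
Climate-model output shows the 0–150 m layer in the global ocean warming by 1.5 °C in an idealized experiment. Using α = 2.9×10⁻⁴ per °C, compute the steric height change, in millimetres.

65.3 mm of thermosteric rise

Δh = αΔT·H = 2.9×10⁻⁴ × 1.5 × 150 = 0.06525 m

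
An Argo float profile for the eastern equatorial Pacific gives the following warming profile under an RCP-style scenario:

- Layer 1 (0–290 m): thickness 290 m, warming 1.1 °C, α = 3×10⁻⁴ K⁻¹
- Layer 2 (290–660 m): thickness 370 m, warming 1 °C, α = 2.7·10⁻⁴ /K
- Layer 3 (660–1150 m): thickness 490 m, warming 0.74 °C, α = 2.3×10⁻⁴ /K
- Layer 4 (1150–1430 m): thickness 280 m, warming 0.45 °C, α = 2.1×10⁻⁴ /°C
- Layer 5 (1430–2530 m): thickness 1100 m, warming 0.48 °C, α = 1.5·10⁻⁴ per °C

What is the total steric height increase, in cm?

Δh ≈ 38.5 cm

Layer 1: 1.1 × 3×10⁻⁴ × 290 = 0.09570 m
1 × 2.7×10⁻⁴ × 370 = 0.09990 m
Layer 3: 490 × 2.3×10⁻⁴ × 0.74 = 0.083398 m
Layer 4: 0.45 × 280 × 2.1×10⁻⁴ = 0.02646 m
0.48 × 1.5×10⁻⁴ × 1100 = 0.07920 m
Δh = 0.09570 + 0.09990 + 0.083398 + 0.02646 + 0.07920 = 0.384658 m ≈ 38.5 cm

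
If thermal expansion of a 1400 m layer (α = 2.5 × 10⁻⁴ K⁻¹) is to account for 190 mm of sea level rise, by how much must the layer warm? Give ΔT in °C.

0.543 °C

ΔT = Δh/(αH) = 0.19 / (2.5×10⁻⁴ × 1400) ≈ 0.5429 °C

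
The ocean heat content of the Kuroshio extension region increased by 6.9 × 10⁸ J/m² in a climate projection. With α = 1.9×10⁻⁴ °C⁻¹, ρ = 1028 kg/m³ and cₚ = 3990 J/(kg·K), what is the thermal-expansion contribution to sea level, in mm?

Δh = αQ/(ρcₚ) = 1.9×10⁻⁴ × 6.9×10⁸ / (1028 × 3990) ≈ 0.031962 m

32 mm of thermosteric rise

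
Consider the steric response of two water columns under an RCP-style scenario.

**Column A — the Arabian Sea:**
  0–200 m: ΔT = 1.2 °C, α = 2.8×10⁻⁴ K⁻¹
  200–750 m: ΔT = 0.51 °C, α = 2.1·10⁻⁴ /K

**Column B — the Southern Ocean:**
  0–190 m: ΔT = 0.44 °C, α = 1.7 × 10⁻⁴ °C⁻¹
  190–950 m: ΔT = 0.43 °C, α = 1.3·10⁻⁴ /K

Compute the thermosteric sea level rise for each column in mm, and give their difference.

A 200 × 2.8×10⁻⁴ × 1.2 = 0.06720 m
A Layer 2: 0.51 × 550 × 2.1×10⁻⁴ = 0.058905 m
A total: 0.126105 m
B 190 × 0.44 × 1.7×10⁻⁴ = 0.014212 m
B Layer 2: 760 × 1.3×10⁻⁴ × 0.43 = 0.042484 m
B total: 0.056696 m
Difference: 0.126105 − 0.056696 = 0.069409 m

A: 126 mm; B: 56.7 mm; difference 69.4 mm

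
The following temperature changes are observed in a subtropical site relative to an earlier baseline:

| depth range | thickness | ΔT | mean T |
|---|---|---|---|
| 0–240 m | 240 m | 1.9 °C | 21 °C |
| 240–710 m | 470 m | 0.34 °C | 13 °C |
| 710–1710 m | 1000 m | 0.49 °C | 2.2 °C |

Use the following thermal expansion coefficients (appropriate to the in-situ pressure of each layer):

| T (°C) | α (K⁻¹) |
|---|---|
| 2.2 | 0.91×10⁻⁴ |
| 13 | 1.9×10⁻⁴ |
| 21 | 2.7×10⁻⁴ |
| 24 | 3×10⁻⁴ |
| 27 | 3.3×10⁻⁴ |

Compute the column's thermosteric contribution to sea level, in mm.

Δh ≈ 198 mm

Layer 1 at 21 °C → α = 2.7×10⁻⁴ K⁻¹
Layer 2 at 13 °C → α = 1.9×10⁻⁴ K⁻¹
Layer 3 at 2.2 °C → α = 0.91×10⁻⁴ K⁻¹
1.9 × 240 × 2.7×10⁻⁴ = 0.12312 m
240–710 m: 470 × 0.34 × 1.9×10⁻⁴ = 0.030362 m
0.49 × 1000 × 0.91×10⁻⁴ = 0.04459 m
Δh = 0.12312 + 0.030362 + 0.04459 = 0.198072 m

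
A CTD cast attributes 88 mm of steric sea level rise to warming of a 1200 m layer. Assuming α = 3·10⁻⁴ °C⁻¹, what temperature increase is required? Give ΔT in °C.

0.24 °C

ΔT = Δh/(αH) = 0.088 / (3×10⁻⁴ × 1200) ≈ 0.2444 °C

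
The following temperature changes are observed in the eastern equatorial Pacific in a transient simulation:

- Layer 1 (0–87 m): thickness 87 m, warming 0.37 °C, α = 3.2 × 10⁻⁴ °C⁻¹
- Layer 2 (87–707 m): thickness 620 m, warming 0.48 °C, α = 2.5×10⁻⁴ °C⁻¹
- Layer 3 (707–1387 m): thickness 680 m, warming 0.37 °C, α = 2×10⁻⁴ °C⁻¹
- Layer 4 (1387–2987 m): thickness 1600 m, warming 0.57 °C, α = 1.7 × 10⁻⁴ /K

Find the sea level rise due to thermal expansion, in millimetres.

Δh = 290 mm

3.2×10⁻⁴ × 0.37 × 87 = 0.0103008 m
Layer 2: 620 × 2.5×10⁻⁴ × 0.48 = 0.07440 m
Layer 3: 0.37 × 680 × 2×10⁻⁴ = 0.05032 m
1387–2987 m: 1600 × 0.57 × 1.7×10⁻⁴ = 0.15504 m
Δh = 0.0103008 + 0.07440 + 0.05032 + 0.15504 = 0.2900608 m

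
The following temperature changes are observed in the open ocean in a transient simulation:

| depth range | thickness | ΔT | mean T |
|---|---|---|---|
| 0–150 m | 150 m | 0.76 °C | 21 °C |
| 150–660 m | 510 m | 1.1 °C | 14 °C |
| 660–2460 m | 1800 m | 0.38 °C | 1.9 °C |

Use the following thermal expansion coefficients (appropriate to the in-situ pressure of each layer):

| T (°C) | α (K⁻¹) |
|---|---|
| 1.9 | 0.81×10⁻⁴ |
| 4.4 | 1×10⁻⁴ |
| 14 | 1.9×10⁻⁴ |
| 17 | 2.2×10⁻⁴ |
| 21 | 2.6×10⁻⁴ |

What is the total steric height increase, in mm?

Layer 1 at 21 °C → α = 2.6×10⁻⁴ K⁻¹
Layer 2 at 14 °C → α = 1.9×10⁻⁴ K⁻¹
Layer 3 at 1.9 °C → α = 0.81×10⁻⁴ K⁻¹
0–150 m: 150 × 2.6×10⁻⁴ × 0.76 = 0.02964 m
Layer 2: 510 × 1.9×10⁻⁴ × 1.1 = 0.10659 m
660–2460 m: 0.81×10⁻⁴ × 0.38 × 1800 = 0.055404 m
Δh = 0.02964 + 0.10659 + 0.055404 = 0.191634 m

about 192 mm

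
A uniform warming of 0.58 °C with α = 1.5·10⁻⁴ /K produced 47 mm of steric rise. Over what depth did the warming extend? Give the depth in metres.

H = Δh/(αΔT) = 0.047 / (1.5×10⁻⁴ × 0.58) ≈ 540.2 m

about 540 m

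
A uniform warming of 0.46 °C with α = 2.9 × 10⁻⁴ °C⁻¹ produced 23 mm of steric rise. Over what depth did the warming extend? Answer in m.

H = Δh/(αΔT) = 0.023 / (2.9×10⁻⁴ × 0.46) ≈ 172.4 m

H ≈ 172 m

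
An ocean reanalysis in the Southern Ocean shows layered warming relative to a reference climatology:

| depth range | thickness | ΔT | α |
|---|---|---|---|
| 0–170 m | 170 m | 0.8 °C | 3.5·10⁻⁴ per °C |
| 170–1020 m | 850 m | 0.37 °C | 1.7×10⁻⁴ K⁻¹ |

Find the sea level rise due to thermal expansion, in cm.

Layer 1: 170 × 0.8 × 3.5×10⁻⁴ = 0.04760 m
170–1020 m: 1.7×10⁻⁴ × 850 × 0.37 = 0.053465 m
Δh = 0.04760 + 0.053465 = 0.101065 m

10 cm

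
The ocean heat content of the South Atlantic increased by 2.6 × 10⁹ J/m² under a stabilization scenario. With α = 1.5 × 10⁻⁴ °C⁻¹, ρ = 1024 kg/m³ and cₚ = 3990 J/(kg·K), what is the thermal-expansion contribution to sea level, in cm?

Δh = αQ/(ρcₚ) = 1.5×10⁻⁴ × 2.6×10⁹ / (1024 × 3990) ≈ 0.095453 m

Δh ≈ 9.55 cm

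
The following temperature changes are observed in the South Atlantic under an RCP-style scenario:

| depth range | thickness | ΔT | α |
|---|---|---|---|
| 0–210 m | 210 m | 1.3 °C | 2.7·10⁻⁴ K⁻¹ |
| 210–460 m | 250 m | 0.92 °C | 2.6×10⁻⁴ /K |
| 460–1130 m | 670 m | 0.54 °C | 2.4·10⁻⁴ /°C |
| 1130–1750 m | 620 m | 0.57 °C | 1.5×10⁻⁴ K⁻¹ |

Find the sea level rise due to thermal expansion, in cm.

Δh = 27.3 cm

Layer 1: 1.3 × 2.7×10⁻⁴ × 210 = 0.07371 m
2.6×10⁻⁴ × 0.92 × 250 = 0.05980 m
460–1130 m: 0.54 × 2.4×10⁻⁴ × 670 = 0.086832 m
1130–1750 m: 620 × 1.5×10⁻⁴ × 0.57 = 0.05301 m
Δh = 0.07371 + 0.05980 + 0.086832 + 0.05301 = 0.273352 m ≈ 27.3 cm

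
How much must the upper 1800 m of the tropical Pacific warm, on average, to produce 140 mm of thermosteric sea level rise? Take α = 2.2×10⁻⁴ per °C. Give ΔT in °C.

ΔT = Δh/(αH) = 0.14 / (2.2×10⁻⁴ × 1800) ≈ 0.3535 °C

ΔT ≈ 0.354 °C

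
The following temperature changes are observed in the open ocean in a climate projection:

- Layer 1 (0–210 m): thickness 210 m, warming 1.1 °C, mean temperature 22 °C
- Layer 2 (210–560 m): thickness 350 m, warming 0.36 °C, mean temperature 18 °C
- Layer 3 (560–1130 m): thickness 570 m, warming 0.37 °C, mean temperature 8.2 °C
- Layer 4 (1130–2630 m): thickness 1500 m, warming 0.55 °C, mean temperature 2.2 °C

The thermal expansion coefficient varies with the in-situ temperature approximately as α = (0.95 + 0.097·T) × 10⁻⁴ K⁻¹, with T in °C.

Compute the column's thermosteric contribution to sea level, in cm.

Layer 1: α = (0.95 + 0.097×22)×10⁻⁴ = 3.084×10⁻⁴ K⁻¹
Layer 2: α = (0.95 + 0.097×18)×10⁻⁴ = 2.696×10⁻⁴ K⁻¹
Layer 3: α = (0.95 + 0.097×8.2)×10⁻⁴ = 1.7454×10⁻⁴ K⁻¹
Layer 4: α = (0.95 + 0.097×2.2)×10⁻⁴ = 1.1634×10⁻⁴ K⁻¹
0–210 m: 3.084×10⁻⁴ × 210 × 1.1 = 0.0712404 m
350 × 0.36 × 2.696×10⁻⁴ = 0.0339696 m
Layer 3: 1.7454×10⁻⁴ × 0.37 × 570 = 0.036810486 m
Layer 4: 0.55 × 1.1634×10⁻⁴ × 1500 = 0.0959805 m
Δh = 0.0712404 + 0.0339696 + 0.036810486 + 0.0959805 = 0.238000986 m

about 24 cm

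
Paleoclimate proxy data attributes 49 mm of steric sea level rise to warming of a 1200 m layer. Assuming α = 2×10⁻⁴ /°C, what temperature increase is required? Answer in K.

ΔT = Δh/(αH) = 0.049 / (2×10⁻⁴ × 1200) ≈ 0.2042 K

0.204 K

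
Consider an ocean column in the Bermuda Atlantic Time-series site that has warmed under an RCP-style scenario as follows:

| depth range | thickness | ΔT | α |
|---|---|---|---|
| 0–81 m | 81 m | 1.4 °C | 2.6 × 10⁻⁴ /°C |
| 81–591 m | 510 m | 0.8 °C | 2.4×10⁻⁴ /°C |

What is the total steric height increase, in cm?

about 13 cm

81 × 1.4 × 2.6×10⁻⁴ = 0.029484 m
Layer 2: 2.4×10⁻⁴ × 0.8 × 510 = 0.09792 m
Δh = 0.029484 + 0.09792 = 0.127404 m ≈ 13 cm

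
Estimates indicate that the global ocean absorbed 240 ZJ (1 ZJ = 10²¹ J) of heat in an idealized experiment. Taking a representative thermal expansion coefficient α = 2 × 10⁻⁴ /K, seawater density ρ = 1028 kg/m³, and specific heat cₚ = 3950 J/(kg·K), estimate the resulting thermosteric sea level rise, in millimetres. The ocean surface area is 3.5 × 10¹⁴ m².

Δh = 33.8 mm

Per unit area: Q = 240×10²¹ / (3.5×10¹⁴) ≈ 6.857×10⁸ J/m²
Δh = αQ/(ρcₚ) = 2×10⁻⁴ × 6.857×10⁸ / (1028 × 3950) ≈ 0.033773 m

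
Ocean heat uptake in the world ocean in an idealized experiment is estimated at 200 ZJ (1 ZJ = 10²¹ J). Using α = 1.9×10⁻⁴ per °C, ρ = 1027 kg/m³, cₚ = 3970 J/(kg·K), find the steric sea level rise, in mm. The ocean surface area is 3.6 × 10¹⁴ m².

26 mm

Per unit area: Q = 200×10²¹ / (3.6×10¹⁴) ≈ 5.556×10⁸ J/m²
Δh = αQ/(ρcₚ) = 1.9×10⁻⁴ × 5.556×10⁸ / (1027 × 3970) ≈ 0.025891 m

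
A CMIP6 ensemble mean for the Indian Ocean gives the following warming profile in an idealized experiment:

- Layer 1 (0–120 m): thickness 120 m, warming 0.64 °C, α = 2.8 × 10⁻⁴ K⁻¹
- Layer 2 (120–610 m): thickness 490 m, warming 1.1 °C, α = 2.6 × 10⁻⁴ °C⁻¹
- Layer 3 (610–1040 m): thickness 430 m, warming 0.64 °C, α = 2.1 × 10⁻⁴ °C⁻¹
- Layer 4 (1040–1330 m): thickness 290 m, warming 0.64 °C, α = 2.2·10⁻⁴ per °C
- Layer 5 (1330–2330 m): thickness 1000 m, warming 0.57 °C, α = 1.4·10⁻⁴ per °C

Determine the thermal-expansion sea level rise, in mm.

340 mm

Layer 1: 120 × 0.64 × 2.8×10⁻⁴ = 0.021504 m
490 × 1.1 × 2.6×10⁻⁴ = 0.14014 m
0.64 × 2.1×10⁻⁴ × 430 = 0.057792 m
0.64 × 290 × 2.2×10⁻⁴ = 0.040832 m
1330–2330 m: 1000 × 1.4×10⁻⁴ × 0.57 = 0.07980 m
Δh = 0.021504 + 0.14014 + 0.057792 + 0.040832 + 0.07980 = 0.340068 m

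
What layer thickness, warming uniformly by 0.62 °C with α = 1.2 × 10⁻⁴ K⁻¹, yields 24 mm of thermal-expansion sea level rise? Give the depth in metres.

323 m

H = Δh/(αΔT) = 0.024 / (1.2×10⁻⁴ × 0.62) ≈ 322.6 m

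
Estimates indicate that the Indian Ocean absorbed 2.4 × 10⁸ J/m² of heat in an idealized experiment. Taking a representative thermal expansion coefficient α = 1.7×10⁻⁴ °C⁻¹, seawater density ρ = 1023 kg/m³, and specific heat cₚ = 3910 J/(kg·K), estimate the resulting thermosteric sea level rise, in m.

Δh = αQ/(ρcₚ) = 1.7×10⁻⁴ × 2.4×10⁸ / (1023 × 3910) ≈ 0.01020 m

0.0102 m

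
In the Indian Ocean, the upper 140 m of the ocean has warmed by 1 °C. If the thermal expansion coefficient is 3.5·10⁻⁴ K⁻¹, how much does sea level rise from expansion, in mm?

49.0 mm

Δh = αΔT·H = 3.5×10⁻⁴ × 1 × 140 = 0.04900 m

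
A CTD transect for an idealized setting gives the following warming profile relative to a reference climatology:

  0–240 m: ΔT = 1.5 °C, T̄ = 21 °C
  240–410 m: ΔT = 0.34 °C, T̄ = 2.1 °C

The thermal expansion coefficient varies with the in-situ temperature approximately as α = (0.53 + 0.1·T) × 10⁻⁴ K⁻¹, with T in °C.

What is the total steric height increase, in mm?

99 mm of thermosteric rise

Layer 1: α = (0.53 + 0.1×21)×10⁻⁴ = 2.63×10⁻⁴ K⁻¹
Layer 2: α = (0.53 + 0.1×2.1)×10⁻⁴ = 0.74×10⁻⁴ K⁻¹
Layer 1: 1.5 × 240 × 2.63×10⁻⁴ = 0.09468 m
170 × 0.74×10⁻⁴ × 0.34 = 0.0042772 m
Δh = 0.09468 + 0.0042772 = 0.0989572 m ≈ 99 mm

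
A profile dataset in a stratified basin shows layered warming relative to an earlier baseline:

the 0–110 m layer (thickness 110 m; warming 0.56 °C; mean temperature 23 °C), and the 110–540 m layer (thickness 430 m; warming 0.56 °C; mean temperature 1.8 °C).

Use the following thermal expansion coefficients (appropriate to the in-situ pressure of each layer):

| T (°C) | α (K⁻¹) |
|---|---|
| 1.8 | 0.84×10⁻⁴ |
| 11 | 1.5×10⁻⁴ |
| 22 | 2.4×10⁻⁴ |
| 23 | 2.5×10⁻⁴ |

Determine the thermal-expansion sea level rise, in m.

Layer 1 at 23 °C → α = 2.5×10⁻⁴ K⁻¹
Layer 2 at 1.8 °C → α = 0.84×10⁻⁴ K⁻¹
0–110 m: 110 × 0.56 × 2.5×10⁻⁴ = 0.01540 m
Layer 2: 0.56 × 0.84×10⁻⁴ × 430 = 0.0202272 m
Δh = 0.01540 + 0.0202272 = 0.0356272 m

Δh = 0.036 m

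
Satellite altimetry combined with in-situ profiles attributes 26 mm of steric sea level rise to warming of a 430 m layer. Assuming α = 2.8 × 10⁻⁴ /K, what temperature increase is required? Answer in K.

ΔT = Δh/(αH) = 0.026 / (2.8×10⁻⁴ × 430) ≈ 0.2159 K

0.22 K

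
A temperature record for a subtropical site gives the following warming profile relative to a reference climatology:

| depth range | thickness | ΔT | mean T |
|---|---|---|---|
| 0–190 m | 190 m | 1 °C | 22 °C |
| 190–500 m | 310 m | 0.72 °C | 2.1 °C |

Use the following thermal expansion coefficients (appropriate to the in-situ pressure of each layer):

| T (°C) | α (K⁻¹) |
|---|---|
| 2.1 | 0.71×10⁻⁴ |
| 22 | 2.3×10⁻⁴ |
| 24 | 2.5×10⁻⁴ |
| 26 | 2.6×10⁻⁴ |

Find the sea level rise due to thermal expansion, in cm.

Δh ≈ 5.95 cm

Layer 1 at 22 °C → α = 2.3×10⁻⁴ K⁻¹
Layer 2 at 2.1 °C → α = 0.71×10⁻⁴ K⁻¹
0–190 m: 1 × 2.3×10⁻⁴ × 190 = 0.04370 m
0.71×10⁻⁴ × 0.72 × 310 = 0.0158472 m
Δh = 0.04370 + 0.0158472 = 0.0595472 m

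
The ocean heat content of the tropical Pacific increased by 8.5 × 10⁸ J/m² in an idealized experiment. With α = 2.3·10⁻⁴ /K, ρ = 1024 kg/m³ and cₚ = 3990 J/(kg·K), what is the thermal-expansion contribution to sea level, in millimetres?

Δh ≈ 47.8 mm

Δh = αQ/(ρcₚ) = 2.3×10⁻⁴ × 8.5×10⁸ / (1024 × 3990) ≈ 0.047849 m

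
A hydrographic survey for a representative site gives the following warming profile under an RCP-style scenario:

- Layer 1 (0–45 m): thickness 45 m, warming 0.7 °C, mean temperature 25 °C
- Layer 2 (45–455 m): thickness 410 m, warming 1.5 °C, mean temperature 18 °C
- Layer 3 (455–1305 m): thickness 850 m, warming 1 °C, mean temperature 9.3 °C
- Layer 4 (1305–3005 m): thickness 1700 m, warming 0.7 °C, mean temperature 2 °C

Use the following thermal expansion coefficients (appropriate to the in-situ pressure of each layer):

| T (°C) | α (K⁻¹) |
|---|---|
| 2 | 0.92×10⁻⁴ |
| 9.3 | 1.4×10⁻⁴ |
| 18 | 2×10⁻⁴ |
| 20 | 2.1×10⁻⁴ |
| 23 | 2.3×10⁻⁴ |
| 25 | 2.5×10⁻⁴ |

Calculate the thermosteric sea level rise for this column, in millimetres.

Layer 1 at 25 °C → α = 2.5×10⁻⁴ K⁻¹
Layer 2 at 18 °C → α = 2×10⁻⁴ K⁻¹
Layer 3 at 9.3 °C → α = 1.4×10⁻⁴ K⁻¹
Layer 4 at 2 °C → α = 0.92×10⁻⁴ K⁻¹
Layer 1: 0.7 × 2.5×10⁻⁴ × 45 = 0.007875 m
45–455 m: 1.5 × 2×10⁻⁴ × 410 = 0.12300 m
850 × 1 × 1.4×10⁻⁴ = 0.11900 m
Layer 4: 0.92×10⁻⁴ × 0.7 × 1700 = 0.10948 m
Δh = 0.007875 + 0.12300 + 0.11900 + 0.10948 = 0.359355 m

Δh = 359 mm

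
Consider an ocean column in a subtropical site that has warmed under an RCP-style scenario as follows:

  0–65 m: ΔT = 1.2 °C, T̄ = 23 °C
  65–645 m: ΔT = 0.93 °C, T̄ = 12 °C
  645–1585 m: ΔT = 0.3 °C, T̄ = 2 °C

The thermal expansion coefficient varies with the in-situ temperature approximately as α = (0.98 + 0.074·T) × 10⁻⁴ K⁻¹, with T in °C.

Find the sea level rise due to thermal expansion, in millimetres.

Layer 1: α = (0.98 + 0.074×23)×10⁻⁴ = 2.682×10⁻⁴ K⁻¹
Layer 2: α = (0.98 + 0.074×12)×10⁻⁴ = 1.868×10⁻⁴ K⁻¹
Layer 3: α = (0.98 + 0.074×2)×10⁻⁴ = 1.128×10⁻⁴ K⁻¹
65 × 1.2 × 2.682×10⁻⁴ = 0.0209196 m
1.868×10⁻⁴ × 0.93 × 580 = 0.10075992 m
Layer 3: 940 × 1.128×10⁻⁴ × 0.3 = 0.0318096 m
Δh = 0.0209196 + 0.10075992 + 0.0318096 = 0.15348912 m ≈ 153 mm

about 153 mm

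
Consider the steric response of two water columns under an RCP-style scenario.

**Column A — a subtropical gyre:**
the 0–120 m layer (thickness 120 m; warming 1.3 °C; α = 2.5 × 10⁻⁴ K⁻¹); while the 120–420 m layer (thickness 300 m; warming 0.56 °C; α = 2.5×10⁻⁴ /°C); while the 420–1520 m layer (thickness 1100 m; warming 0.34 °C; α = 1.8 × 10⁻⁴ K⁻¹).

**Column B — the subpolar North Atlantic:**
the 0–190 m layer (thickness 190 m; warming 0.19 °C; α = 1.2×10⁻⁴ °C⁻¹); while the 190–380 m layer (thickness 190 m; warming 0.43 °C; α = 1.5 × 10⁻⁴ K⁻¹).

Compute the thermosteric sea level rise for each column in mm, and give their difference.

Δh_A ≈ 148 mm, Δh_B ≈ 16.6 mm; difference ≈ 132 mm

A Layer 1: 120 × 1.3 × 2.5×10⁻⁴ = 0.03900 m
A 120–420 m: 0.56 × 2.5×10⁻⁴ × 300 = 0.04200 m
A 1100 × 0.34 × 1.8×10⁻⁴ = 0.06732 m
A total: 0.14832 m
B Layer 1: 0.19 × 1.2×10⁻⁴ × 190 = 0.004332 m
B Layer 2: 1.5×10⁻⁴ × 190 × 0.43 = 0.012255 m
B total: 0.016587 m
Difference: 0.14832 − 0.016587 = 0.131733 m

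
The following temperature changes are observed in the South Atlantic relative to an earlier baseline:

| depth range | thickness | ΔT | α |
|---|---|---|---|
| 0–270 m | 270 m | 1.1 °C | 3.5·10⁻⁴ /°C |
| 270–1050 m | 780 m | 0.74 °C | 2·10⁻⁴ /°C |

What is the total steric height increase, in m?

0–270 m: 3.5×10⁻⁴ × 1.1 × 270 = 0.10395 m
Layer 2: 2×10⁻⁴ × 780 × 0.74 = 0.11544 m
Δh = 0.10395 + 0.11544 = 0.21939 m ≈ 0.22 m

Δh ≈ 0.22 m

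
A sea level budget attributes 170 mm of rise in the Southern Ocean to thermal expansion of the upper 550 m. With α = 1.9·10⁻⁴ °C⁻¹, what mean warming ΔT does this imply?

ΔT = Δh/(αH) = 0.17 / (1.9×10⁻⁴ × 550) ≈ 1.627 °C

about 1.63 °C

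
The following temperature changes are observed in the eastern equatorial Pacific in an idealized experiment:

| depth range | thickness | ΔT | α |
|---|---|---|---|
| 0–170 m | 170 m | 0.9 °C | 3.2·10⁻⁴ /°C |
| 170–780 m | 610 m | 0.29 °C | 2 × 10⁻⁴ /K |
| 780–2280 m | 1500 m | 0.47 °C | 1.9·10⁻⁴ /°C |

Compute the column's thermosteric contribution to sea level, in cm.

Δh ≈ 21.8 cm

0–170 m: 3.2×10⁻⁴ × 170 × 0.9 = 0.04896 m
610 × 0.29 × 2×10⁻⁴ = 0.03538 m
0.47 × 1.9×10⁻⁴ × 1500 = 0.13395 m
Δh = 0.04896 + 0.03538 + 0.13395 = 0.21829 m ≈ 21.8 cm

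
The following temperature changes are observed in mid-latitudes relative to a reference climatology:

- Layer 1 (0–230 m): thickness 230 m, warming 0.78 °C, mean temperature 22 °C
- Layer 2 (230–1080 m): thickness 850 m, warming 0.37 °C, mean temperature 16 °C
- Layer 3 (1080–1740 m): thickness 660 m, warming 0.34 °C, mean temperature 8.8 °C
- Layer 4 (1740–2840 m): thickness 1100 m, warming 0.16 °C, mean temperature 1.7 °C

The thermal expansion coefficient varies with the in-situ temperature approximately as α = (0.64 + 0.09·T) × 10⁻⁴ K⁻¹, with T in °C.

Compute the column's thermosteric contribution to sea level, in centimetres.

15.9 cm

Layer 1: α = (0.64 + 0.09×22)×10⁻⁴ = 2.62×10⁻⁴ K⁻¹
Layer 2: α = (0.64 + 0.09×16)×10⁻⁴ = 2.08×10⁻⁴ K⁻¹
Layer 3: α = (0.64 + 0.09×8.8)×10⁻⁴ = 1.432×10⁻⁴ K⁻¹
Layer 4: α = (0.64 + 0.09×1.7)×10⁻⁴ = 0.793×10⁻⁴ K⁻¹
0–230 m: 0.78 × 2.62×10⁻⁴ × 230 = 0.0470028 m
850 × 2.08×10⁻⁴ × 0.37 = 0.065416 m
1080–1740 m: 1.432×10⁻⁴ × 0.34 × 660 = 0.03213408 m
1740–2840 m: 0.793×10⁻⁴ × 1100 × 0.16 = 0.0139568 m
Δh = 0.0470028 + 0.065416 + 0.03213408 + 0.0139568 = 0.15850968 m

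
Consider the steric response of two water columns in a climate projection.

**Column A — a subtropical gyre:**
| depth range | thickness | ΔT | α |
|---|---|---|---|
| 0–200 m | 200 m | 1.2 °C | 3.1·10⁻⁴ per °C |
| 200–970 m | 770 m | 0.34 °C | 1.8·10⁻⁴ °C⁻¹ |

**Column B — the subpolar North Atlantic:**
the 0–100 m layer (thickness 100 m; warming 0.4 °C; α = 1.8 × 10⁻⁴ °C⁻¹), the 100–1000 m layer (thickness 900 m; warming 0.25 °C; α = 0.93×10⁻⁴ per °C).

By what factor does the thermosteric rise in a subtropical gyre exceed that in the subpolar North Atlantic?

4.3

A Layer 1: 200 × 3.1×10⁻⁴ × 1.2 = 0.07440 m
A 1.8×10⁻⁴ × 0.34 × 770 = 0.047124 m
A total: 0.121524 m
B 100 × 0.4 × 1.8×10⁻⁴ = 0.00720 m
B 0.93×10⁻⁴ × 900 × 0.25 = 0.020925 m
B total: 0.028125 m
Ratio: 0.121524 / 0.028125 ≈ 4.321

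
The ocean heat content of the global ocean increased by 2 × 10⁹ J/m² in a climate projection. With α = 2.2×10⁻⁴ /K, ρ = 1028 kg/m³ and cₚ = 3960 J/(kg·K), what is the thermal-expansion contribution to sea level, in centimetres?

about 10.8 cm

Δh = αQ/(ρcₚ) = 2.2×10⁻⁴ × 2×10⁹ / (1028 × 3960) ≈ 0.10808 m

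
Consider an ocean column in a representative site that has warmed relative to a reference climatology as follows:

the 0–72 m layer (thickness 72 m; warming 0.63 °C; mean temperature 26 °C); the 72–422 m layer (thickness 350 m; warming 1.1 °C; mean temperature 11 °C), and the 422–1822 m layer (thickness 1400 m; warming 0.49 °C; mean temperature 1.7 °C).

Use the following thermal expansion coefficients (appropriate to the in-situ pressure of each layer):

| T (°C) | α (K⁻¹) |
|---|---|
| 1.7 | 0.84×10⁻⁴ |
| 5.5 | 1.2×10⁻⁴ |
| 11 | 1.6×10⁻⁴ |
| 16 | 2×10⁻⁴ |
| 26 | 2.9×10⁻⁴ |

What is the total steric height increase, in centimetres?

Δh = 13.2 cm

Layer 1 at 26 °C → α = 2.9×10⁻⁴ K⁻¹
Layer 2 at 11 °C → α = 1.6×10⁻⁴ K⁻¹
Layer 3 at 1.7 °C → α = 0.84×10⁻⁴ K⁻¹
Layer 1: 72 × 0.63 × 2.9×10⁻⁴ = 0.0131544 m
Layer 2: 1.6×10⁻⁴ × 1.1 × 350 = 0.06160 m
0.84×10⁻⁴ × 0.49 × 1400 = 0.057624 m
Δh = 0.0131544 + 0.06160 + 0.057624 = 0.1323784 m ≈ 13.2 cm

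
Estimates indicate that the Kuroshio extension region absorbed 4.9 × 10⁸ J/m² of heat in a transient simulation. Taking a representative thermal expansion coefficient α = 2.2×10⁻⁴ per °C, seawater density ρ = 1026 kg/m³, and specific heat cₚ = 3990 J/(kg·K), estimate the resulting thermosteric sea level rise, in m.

0.0263 m

Δh = αQ/(ρcₚ) = 2.2×10⁻⁴ × 4.9×10⁸ / (1026 × 3990) ≈ 0.026333 m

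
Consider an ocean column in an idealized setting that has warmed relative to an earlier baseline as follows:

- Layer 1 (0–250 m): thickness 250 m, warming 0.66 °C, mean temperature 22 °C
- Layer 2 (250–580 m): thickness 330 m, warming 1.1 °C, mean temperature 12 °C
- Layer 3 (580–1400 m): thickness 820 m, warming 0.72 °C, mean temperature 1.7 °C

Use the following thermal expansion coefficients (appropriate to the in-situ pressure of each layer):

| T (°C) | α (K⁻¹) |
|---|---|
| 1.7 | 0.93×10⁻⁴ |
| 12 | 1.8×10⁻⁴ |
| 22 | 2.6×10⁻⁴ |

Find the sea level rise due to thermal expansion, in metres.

Δh = 0.163 m

Layer 1 at 22 °C → α = 2.6×10⁻⁴ K⁻¹
Layer 2 at 12 °C → α = 1.8×10⁻⁴ K⁻¹
Layer 3 at 1.7 °C → α = 0.93×10⁻⁴ K⁻¹
Layer 1: 250 × 0.66 × 2.6×10⁻⁴ = 0.04290 m
250–580 m: 1.8×10⁻⁴ × 330 × 1.1 = 0.06534 m
580–1400 m: 0.72 × 820 × 0.93×10⁻⁴ = 0.0549072 m
Δh = 0.04290 + 0.06534 + 0.0549072 = 0.1631472 m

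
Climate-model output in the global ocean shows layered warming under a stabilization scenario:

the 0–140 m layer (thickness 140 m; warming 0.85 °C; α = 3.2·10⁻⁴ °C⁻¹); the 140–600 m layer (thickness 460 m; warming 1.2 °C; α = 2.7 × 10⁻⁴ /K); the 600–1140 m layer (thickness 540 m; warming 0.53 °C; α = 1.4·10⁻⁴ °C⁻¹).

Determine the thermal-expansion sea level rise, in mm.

Layer 1: 3.2×10⁻⁴ × 140 × 0.85 = 0.03808 m
Layer 2: 1.2 × 460 × 2.7×10⁻⁴ = 0.14904 m
600–1140 m: 1.4×10⁻⁴ × 0.53 × 540 = 0.040068 m
Δh = 0.03808 + 0.14904 + 0.040068 = 0.227188 m

230 mm of thermosteric rise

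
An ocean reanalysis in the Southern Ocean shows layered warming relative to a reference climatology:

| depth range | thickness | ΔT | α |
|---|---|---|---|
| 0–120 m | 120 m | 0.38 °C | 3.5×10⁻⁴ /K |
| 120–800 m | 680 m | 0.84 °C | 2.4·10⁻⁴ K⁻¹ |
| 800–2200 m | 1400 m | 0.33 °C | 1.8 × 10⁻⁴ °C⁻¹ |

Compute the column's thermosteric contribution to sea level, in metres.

0.24 m of thermosteric rise

0.38 × 3.5×10⁻⁴ × 120 = 0.01596 m
Layer 2: 2.4×10⁻⁴ × 0.84 × 680 = 0.137088 m
800–2200 m: 1.8×10⁻⁴ × 0.33 × 1400 = 0.08316 m
Δh = 0.01596 + 0.137088 + 0.08316 = 0.236208 m ≈ 0.24 m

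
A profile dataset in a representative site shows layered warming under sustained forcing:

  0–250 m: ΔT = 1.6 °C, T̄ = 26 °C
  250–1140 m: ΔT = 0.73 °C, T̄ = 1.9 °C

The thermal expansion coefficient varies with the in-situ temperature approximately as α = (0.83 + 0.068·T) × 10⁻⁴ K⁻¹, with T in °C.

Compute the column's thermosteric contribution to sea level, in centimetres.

16.6 cm of thermosteric rise

Layer 1: α = (0.83 + 0.068×26)×10⁻⁴ = 2.598×10⁻⁴ K⁻¹
Layer 2: α = (0.83 + 0.068×1.9)×10⁻⁴ = 0.9592×10⁻⁴ K⁻¹
1.6 × 2.598×10⁻⁴ × 250 = 0.10392 m
Layer 2: 0.73 × 0.9592×10⁻⁴ × 890 = 0.062319224 m
Δh = 0.10392 + 0.062319224 = 0.166239224 m ≈ 16.6 cm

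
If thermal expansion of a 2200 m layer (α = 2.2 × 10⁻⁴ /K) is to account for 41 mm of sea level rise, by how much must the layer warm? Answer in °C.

ΔT ≈ 0.0847 °C

ΔT = Δh/(αH) = 0.041 / (2.2×10⁻⁴ × 2200) ≈ 0.08471 °C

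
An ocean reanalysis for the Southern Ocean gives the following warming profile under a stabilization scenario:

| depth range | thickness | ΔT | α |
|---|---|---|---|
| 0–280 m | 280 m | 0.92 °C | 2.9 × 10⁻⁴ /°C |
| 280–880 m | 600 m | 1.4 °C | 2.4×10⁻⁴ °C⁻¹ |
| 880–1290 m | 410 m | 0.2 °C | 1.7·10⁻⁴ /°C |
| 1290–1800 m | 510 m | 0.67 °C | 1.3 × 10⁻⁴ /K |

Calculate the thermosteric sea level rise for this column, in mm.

330 mm of thermosteric rise

2.9×10⁻⁴ × 280 × 0.92 = 0.074704 m
1.4 × 2.4×10⁻⁴ × 600 = 0.20160 m
880–1290 m: 0.2 × 410 × 1.7×10⁻⁴ = 0.01394 m
1290–1800 m: 510 × 0.67 × 1.3×10⁻⁴ = 0.044421 m
Δh = 0.074704 + 0.20160 + 0.01394 + 0.044421 = 0.334665 m ≈ 330 mm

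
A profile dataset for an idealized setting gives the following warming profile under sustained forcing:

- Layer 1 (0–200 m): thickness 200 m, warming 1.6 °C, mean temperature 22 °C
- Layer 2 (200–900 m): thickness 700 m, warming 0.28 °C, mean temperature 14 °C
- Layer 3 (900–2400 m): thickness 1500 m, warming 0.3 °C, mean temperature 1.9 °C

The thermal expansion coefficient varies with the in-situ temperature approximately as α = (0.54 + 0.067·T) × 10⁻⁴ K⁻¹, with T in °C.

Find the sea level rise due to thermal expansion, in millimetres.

Layer 1: α = (0.54 + 0.067×22)×10⁻⁴ = 2.014×10⁻⁴ K⁻¹
Layer 2: α = (0.54 + 0.067×14)×10⁻⁴ = 1.478×10⁻⁴ K⁻¹
Layer 3: α = (0.54 + 0.067×1.9)×10⁻⁴ = 0.6673×10⁻⁴ K⁻¹
Layer 1: 200 × 1.6 × 2.014×10⁻⁴ = 0.064448 m
200–900 m: 1.478×10⁻⁴ × 0.28 × 700 = 0.0289688 m
0.3 × 0.6673×10⁻⁴ × 1500 = 0.0300285 m
Δh = 0.064448 + 0.0289688 + 0.0300285 = 0.1234453 m

Δh ≈ 123 mm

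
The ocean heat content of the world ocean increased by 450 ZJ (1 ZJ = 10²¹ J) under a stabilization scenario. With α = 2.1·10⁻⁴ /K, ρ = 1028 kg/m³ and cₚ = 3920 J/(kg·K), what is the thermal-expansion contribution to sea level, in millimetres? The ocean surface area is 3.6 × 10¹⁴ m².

Per unit area: Q = 450×10²¹ / (3.6×10¹⁴) = 1.25×10⁹ J/m²
Δh = αQ/(ρcₚ) = 2.1×10⁻⁴ × 1.25×10⁹ / (1028 × 3920) ≈ 0.06514 m

Δh = 65.1 mm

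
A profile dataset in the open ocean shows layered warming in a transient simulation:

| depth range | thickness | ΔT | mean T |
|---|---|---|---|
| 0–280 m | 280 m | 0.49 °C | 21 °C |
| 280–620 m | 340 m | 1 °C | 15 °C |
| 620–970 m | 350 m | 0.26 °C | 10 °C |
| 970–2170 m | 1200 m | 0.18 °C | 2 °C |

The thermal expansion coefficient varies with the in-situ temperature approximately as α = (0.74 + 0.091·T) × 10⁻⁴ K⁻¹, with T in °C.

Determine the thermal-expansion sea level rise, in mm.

Layer 1: α = (0.74 + 0.091×21)×10⁻⁴ = 2.651×10⁻⁴ K⁻¹
Layer 2: α = (0.74 + 0.091×15)×10⁻⁴ = 2.105×10⁻⁴ K⁻¹
Layer 3: α = (0.74 + 0.091×10)×10⁻⁴ = 1.65×10⁻⁴ K⁻¹
Layer 4: α = (0.74 + 0.091×2)×10⁻⁴ = 0.922×10⁻⁴ K⁻¹
0–280 m: 0.49 × 2.651×10⁻⁴ × 280 = 0.03637172 m
Layer 2: 340 × 1 × 2.105×10⁻⁴ = 0.07157 m
350 × 1.65×10⁻⁴ × 0.26 = 0.015015 m
0.922×10⁻⁴ × 1200 × 0.18 = 0.0199152 m
Δh = 0.03637172 + 0.07157 + 0.015015 + 0.0199152 = 0.14287192 m ≈ 143 mm

Δh = 143 mm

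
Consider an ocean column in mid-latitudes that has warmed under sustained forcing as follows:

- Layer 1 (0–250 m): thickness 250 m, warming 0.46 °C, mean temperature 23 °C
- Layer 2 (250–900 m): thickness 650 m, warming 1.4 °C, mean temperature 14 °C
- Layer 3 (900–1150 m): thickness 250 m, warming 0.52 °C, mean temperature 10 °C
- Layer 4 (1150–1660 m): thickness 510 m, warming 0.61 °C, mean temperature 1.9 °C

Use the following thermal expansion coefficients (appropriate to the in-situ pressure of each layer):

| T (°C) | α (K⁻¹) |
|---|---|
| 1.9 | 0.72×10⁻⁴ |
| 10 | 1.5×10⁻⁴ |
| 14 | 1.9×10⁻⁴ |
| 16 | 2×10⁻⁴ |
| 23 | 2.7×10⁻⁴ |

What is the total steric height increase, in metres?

0.246 m

Layer 1 at 23 °C → α = 2.7×10⁻⁴ K⁻¹
Layer 2 at 14 °C → α = 1.9×10⁻⁴ K⁻¹
Layer 3 at 10 °C → α = 1.5×10⁻⁴ K⁻¹
Layer 4 at 1.9 °C → α = 0.72×10⁻⁴ K⁻¹
0.46 × 250 × 2.7×10⁻⁴ = 0.03105 m
650 × 1.4 × 1.9×10⁻⁴ = 0.17290 m
Layer 3: 1.5×10⁻⁴ × 0.52 × 250 = 0.01950 m
0.72×10⁻⁴ × 510 × 0.61 = 0.0223992 m
Δh = 0.03105 + 0.17290 + 0.01950 + 0.0223992 = 0.2458492 m ≈ 0.246 m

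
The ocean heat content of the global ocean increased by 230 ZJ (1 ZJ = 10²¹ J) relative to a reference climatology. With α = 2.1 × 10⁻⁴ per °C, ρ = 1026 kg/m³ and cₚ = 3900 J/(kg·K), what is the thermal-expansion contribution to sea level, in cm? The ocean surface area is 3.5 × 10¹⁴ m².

3.45 cm of thermosteric rise

Per unit area: Q = 230×10²¹ / (3.5×10¹⁴) ≈ 6.571×10⁸ J/m²
Δh = αQ/(ρcₚ) = 2.1×10⁻⁴ × 6.571×10⁸ / (1026 × 3900) ≈ 0.034486 m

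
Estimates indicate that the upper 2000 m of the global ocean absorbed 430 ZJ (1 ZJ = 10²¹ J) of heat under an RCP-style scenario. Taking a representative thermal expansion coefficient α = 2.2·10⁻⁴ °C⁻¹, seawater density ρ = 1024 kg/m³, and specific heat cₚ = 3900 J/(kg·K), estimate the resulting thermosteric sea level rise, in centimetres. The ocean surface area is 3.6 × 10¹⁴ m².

6.58 cm

Per unit area: Q = 430×10²¹ / (3.6×10¹⁴) ≈ 1.194×10⁹ J/m²
Δh = αQ/(ρcₚ) = 2.2×10⁻⁴ × 1.194×10⁹ / (1024 × 3900) ≈ 0.065775 m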